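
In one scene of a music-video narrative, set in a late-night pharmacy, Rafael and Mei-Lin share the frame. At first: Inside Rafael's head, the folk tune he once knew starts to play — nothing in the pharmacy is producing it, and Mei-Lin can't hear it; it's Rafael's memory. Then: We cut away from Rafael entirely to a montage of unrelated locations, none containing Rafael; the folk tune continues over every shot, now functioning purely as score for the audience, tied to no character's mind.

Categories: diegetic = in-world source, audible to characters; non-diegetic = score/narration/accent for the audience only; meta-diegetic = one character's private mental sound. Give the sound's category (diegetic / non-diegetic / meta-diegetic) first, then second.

meta-diegetic, non-diegetic

First: the music lives inside Rafael's mind alone; Mei-Lin can't hear it → meta-diegetic.
Second: once it plays over shots Rafael isn't in, detached from any character's subjectivity, it's conventional underscore → non-diegetic.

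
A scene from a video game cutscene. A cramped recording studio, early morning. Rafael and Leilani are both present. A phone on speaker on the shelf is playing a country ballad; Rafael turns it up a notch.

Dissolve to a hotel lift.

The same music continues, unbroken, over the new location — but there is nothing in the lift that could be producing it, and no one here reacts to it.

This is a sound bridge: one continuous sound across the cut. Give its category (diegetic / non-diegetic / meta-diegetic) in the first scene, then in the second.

diegetic, non-diegetic

Scene one: a phone on speaker is an on-screen source and Rafael reacts to it → diegetic.
Scene two: there is no source in the lift and no one hears it — it's now underscore → non-diegetic.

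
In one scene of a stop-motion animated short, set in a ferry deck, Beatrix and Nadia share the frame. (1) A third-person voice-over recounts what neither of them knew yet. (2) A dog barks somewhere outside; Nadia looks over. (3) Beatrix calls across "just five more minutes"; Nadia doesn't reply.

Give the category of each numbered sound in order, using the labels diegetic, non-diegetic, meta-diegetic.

Sound (1): the narrator exists outside the story world, addressing only the audience, so non-diegetic.
(2) a dog is a real object/event in the scene's world → diegetic.
(3) is diegetic: on-screen dialogue — Beatrix speaks and Nadia is there to hear.

non-diegetic, diegetic, diegetic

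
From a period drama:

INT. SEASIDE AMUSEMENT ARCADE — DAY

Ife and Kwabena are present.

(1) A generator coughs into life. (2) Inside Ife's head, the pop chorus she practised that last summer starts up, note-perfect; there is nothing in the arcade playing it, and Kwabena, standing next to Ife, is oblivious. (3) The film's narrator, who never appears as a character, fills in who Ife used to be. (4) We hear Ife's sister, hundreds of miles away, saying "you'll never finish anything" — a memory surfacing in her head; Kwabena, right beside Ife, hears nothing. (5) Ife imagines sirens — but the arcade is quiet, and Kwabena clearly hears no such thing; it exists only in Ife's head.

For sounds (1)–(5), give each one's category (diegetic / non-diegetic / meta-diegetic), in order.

diegetic, meta-diegetic, non-diegetic, meta-diegetic, meta-diegetic

(1) is diegetic: a generator is a real object/event in the scene's world.
(2) the music is a memory playing inside Ife's mind alone; no real-world source, Kwabena can't hear it → meta-diegetic.
Sound (3): external voice-over — not a character, not heard by anyone in the scene, so non-diegetic.
(4) is meta-diegetic: the voice is a memory playing only inside Ife's mind; Kwabena can't hear it.
(5) Ife alone 'hears' it — an imagined sound, not present in the space → meta-diegetic.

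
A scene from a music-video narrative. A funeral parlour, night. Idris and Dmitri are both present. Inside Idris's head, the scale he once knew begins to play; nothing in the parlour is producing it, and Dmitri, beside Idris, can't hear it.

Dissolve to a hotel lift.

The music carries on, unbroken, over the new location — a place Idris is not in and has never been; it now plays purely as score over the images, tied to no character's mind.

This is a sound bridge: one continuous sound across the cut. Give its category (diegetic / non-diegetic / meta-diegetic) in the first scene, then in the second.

Scene one: the music exists only inside Idris's mind; Dmitri can't hear it → meta-diegetic.
Scene two: it's detached from Idris entirely and plays over unrelated images with no in-world source — conventional underscore → non-diegetic.

meta-diegetic, non-diegetic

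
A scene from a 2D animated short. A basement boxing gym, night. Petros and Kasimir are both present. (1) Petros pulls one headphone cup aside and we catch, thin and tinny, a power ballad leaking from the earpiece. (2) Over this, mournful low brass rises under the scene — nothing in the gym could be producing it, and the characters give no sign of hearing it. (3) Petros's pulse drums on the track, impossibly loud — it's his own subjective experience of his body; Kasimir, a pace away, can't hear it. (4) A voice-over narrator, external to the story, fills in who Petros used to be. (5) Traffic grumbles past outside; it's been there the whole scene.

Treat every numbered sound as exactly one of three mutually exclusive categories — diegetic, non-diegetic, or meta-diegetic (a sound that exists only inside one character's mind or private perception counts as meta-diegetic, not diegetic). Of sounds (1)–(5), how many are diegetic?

Sound (1): the headphones are an on-screen source, so diegetic.
(2) is non-diegetic: it has no source in the story world and no character can hear it — it's underscore.
(3) it's Petros's internal bodily sensation rendered as sound; only Petros 'hears' it → meta-diegetic.
Sound (4): commentary laid over the scene from outside the fiction, so non-diegetic.
(5) is diegetic: ambient/room sound belonging to the story's physical space.
So 2 of the 5 are diegetic: (1), (5).

2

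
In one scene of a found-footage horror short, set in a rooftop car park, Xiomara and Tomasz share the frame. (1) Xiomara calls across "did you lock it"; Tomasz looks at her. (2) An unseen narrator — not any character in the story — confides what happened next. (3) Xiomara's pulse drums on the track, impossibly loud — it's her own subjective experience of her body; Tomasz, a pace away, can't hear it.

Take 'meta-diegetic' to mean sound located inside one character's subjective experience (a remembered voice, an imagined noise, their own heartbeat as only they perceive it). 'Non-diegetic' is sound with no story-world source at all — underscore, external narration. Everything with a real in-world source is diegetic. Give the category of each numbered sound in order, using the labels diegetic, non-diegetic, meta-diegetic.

(1) Xiomara is a character speaking aloud in the scene → diegetic.
Sound (2): the narrator exists outside the story world, addressing only the audience, so non-diegetic.
(3) it's Xiomara's internal bodily sensation rendered as sound; only Xiomara 'hears' it → meta-diegetic.

diegetic, non-diegetic, meta-diegetic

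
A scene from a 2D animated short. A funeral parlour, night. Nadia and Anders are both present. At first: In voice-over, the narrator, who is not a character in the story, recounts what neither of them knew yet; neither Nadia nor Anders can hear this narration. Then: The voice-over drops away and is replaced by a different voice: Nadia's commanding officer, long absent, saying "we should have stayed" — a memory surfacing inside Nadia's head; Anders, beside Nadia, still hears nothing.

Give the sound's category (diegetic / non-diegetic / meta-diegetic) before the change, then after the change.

Before the change: the external narrator addresses only the audience — outside the story world → non-diegetic.
After the change: the replacement voice is a memory inside Nadia's mind specifically → meta-diegetic.

non-diegetic, meta-diegetic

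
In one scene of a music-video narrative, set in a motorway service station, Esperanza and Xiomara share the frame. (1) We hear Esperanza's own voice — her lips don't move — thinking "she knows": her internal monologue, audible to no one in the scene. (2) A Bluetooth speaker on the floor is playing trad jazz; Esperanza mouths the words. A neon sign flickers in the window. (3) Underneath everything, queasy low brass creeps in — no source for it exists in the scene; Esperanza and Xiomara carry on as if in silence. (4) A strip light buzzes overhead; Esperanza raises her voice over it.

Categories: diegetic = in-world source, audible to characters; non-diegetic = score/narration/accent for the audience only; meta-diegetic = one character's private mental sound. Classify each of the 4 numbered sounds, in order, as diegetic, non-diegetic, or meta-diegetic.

meta-diegetic, diegetic, non-diegetic, diegetic

(1) it's Esperanza's unspoken thought, heard only by the audience via her subjectivity → meta-diegetic.
(2) source music from a Bluetooth speaker, which exists in the story world → diegetic.
(3) is non-diegetic: it has no source in the story world and no character can hear it — it's underscore.
Sound (4): it's the actual ambient sound of the location, so diegetic.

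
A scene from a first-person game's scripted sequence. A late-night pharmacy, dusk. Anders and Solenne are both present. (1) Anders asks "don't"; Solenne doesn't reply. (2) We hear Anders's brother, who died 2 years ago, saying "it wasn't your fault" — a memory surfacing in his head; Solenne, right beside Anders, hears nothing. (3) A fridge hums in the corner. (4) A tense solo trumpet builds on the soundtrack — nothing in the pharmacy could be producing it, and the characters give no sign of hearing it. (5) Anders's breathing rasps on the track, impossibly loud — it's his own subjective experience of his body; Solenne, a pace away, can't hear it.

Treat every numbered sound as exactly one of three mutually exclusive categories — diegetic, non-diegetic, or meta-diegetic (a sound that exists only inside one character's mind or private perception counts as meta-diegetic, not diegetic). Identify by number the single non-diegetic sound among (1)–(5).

(1) Anders is a character speaking aloud in the scene → diegetic.
(2) is meta-diegetic: it's Anders's recollection rendered as sound; the other character can't hear it.
Sound (3): it's the actual ambient sound of the location, so diegetic.
(4) is non-diegetic: it has no source in the story world and no character can hear it — it's underscore.
(5) is meta-diegetic: a subjective body sound — Anders's private perception, inaudible to Solenne.
Only (4) is non-diegetic.

4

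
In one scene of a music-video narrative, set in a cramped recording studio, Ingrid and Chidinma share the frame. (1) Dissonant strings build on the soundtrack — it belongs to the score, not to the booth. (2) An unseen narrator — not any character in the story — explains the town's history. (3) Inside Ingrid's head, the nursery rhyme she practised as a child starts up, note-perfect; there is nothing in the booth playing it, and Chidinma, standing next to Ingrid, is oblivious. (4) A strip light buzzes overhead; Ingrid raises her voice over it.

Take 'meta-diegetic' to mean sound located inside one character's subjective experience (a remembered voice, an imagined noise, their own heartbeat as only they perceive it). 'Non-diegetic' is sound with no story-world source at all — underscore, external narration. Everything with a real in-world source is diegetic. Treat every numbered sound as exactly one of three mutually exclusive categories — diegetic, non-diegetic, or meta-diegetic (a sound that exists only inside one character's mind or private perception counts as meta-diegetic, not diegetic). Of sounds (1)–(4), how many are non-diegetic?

2

(1) is non-diegetic: score with no on-screen or off-screen source; it exists for the audience alone.
Sound (2): external voice-over — not a character, not heard by anyone in the scene, so non-diegetic.
(3) is meta-diegetic: it lives in Ingrid's subjectivity, not in the booth.
(4) it's the actual ambient sound of the location → diegetic.
Non-diegetic: (1), (2) — that's 2.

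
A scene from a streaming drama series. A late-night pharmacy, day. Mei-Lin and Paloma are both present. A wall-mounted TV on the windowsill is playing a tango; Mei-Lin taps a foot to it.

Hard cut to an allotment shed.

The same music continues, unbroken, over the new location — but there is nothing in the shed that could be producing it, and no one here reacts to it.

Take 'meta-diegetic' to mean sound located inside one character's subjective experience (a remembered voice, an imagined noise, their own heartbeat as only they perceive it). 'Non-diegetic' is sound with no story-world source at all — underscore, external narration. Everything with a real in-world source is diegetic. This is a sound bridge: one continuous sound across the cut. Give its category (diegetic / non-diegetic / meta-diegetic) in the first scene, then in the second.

Scene one: a wall-mounted TV is an on-screen source and Mei-Lin reacts to it → diegetic.
Scene two: there is no source in the shed and no one hears it — it's now underscore → non-diegetic.

diegetic, non-diegetic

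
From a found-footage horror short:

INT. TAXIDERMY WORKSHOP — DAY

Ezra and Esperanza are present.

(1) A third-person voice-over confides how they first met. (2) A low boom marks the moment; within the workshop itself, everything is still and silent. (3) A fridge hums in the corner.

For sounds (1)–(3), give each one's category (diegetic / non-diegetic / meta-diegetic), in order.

non-diegetic, non-diegetic, diegetic

(1) is non-diegetic: commentary laid over the scene from outside the fiction.
(2) is non-diegetic: an editorial stinger — it belongs to the cut, not the story world.
(3) it's the actual ambient sound of the location → diegetic.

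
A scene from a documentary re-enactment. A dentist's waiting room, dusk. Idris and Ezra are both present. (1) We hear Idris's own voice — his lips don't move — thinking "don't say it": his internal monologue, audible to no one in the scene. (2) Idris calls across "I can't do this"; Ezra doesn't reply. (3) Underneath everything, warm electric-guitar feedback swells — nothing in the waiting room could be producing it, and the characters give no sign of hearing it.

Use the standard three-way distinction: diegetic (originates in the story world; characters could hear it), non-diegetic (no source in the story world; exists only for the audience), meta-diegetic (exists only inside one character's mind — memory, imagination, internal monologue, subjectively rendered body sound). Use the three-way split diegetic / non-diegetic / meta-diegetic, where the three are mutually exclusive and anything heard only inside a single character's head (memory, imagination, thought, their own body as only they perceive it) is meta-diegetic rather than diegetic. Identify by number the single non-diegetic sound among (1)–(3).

3

(1) Idris's thought-voice: a private mental sound no other character can hear → meta-diegetic.
(2) Idris is a character speaking aloud in the scene → diegetic.
(3) is non-diegetic: it has no source in the story world and no character can hear it — it's underscore.
Only (3) is non-diegetic.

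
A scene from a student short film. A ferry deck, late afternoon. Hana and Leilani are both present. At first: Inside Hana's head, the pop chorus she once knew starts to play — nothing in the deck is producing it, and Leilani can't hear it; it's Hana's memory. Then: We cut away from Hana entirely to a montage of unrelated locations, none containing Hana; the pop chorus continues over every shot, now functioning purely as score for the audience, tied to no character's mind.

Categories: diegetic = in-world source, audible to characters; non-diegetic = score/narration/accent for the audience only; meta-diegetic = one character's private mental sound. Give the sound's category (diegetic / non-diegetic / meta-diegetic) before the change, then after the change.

meta-diegetic, non-diegetic

Before the change: the music lives inside Hana's mind alone; Leilani can't hear it → meta-diegetic.
After the change: once it plays over shots Hana isn't in, detached from any character's subjectivity, it's conventional underscore → non-diegetic.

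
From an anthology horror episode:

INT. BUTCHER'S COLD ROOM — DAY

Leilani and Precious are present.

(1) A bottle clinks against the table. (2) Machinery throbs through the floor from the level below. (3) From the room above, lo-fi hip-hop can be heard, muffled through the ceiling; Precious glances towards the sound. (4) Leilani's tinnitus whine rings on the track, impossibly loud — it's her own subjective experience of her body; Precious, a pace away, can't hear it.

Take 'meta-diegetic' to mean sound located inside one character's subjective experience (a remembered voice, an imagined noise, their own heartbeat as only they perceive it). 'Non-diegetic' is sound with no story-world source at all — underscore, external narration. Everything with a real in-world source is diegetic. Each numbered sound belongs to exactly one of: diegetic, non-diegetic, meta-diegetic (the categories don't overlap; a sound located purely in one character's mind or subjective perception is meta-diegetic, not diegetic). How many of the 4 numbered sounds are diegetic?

(1) the sound comes from a bottle physically present in the location → diegetic.
(2) is diegetic: it's the actual ambient sound of the location.
(3) off-screen diegetic: the source is out of frame but still in the story's space → diegetic.
(4) point-of-audition from inside Leilani's body; not a sound in the room → meta-diegetic.
Diegetic: (1), (2), (3) — that's 3.

3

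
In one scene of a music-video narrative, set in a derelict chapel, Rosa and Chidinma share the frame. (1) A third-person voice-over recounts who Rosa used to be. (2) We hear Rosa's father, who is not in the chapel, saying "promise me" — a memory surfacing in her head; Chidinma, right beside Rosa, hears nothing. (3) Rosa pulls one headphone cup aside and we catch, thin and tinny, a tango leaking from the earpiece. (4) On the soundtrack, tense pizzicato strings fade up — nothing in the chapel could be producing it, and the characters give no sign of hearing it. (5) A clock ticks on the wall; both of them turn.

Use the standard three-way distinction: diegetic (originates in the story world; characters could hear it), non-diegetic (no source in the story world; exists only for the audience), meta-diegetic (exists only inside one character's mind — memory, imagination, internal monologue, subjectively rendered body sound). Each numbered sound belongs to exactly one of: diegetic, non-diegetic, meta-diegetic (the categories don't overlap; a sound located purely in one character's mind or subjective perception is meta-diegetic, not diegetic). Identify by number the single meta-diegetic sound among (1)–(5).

2

(1) external voice-over — not a character, not heard by anyone in the scene → non-diegetic.
(2) the voice is a memory playing only inside Rosa's mind; Chidinma can't hear it → meta-diegetic.
Sound (3): it's leaking from a physical pair of headphones in the scene, so diegetic.
(4) score with no on-screen or off-screen source; it exists for the audience alone → non-diegetic.
Sound (5): a clock is a real object/event in the scene's world, so diegetic.
Only (2) is meta-diegetic.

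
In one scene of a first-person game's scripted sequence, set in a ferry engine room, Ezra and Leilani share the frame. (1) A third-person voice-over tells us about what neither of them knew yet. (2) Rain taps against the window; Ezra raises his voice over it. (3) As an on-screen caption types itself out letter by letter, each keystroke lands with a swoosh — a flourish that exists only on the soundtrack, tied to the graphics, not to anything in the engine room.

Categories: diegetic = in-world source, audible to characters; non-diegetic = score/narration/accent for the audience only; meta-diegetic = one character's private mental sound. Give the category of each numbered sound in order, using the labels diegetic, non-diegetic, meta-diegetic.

(1) is non-diegetic: commentary laid over the scene from outside the fiction.
(2) is diegetic: ambient/room sound belonging to the story's physical space.
Sound (3): it accompanies on-screen graphics, not anything inside the story world, so non-diegetic.

non-diegetic, diegetic, non-diegetic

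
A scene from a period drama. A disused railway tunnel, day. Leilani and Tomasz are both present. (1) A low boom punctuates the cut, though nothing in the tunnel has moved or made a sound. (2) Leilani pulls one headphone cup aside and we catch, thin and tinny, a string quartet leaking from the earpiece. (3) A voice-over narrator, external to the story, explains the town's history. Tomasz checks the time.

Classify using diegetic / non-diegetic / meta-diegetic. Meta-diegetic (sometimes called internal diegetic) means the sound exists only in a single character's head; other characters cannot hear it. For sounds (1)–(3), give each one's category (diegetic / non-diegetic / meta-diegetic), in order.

(1) is non-diegetic: an editorial stinger — it belongs to the cut, not the story world.
Sound (2): the headphones are an on-screen source, so diegetic.
(3) the narrator exists outside the story world, addressing only the audience → non-diegetic.

non-diegetic, diegetic, non-diegetic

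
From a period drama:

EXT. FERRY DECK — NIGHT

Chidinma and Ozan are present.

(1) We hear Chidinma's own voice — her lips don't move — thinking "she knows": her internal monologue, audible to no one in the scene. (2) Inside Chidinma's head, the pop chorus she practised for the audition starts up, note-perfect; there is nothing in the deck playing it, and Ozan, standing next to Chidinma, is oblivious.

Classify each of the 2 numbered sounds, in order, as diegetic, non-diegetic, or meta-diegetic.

meta-diegetic, meta-diegetic

(1) is meta-diegetic: it's Chidinma's unspoken thought, heard only by the audience via her subjectivity.
(2) remembered music, private to Chidinma — Ozan is oblivious because it isn't in the room → meta-diegetic.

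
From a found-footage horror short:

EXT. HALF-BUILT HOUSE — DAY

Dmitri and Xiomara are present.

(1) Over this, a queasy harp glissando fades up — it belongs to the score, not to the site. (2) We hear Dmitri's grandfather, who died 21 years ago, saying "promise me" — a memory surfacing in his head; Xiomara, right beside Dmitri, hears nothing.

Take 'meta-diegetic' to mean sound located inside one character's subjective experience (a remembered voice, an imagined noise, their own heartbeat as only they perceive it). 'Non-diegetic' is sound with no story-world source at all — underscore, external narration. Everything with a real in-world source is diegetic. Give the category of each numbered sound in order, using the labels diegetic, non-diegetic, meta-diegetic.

Sound (1): score with no on-screen or off-screen source; it exists for the audience alone, so non-diegetic.
(2) the voice is a memory playing only inside Dmitri's mind; Xiomara can't hear it → meta-diegetic.

non-diegetic, meta-diegetic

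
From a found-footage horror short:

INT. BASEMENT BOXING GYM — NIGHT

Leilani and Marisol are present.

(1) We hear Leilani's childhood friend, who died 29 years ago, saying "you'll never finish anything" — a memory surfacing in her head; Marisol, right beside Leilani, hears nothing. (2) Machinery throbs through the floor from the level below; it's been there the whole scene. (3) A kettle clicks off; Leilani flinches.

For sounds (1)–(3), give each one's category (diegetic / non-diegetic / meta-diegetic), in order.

(1) is meta-diegetic: it's Leilani's recollection rendered as sound; the other character can't hear it.
(2) is diegetic: ambient/room sound belonging to the story's physical space.
(3) a kettle is a real object/event in the scene's world → diegetic.

meta-diegetic, diegetic, diegetic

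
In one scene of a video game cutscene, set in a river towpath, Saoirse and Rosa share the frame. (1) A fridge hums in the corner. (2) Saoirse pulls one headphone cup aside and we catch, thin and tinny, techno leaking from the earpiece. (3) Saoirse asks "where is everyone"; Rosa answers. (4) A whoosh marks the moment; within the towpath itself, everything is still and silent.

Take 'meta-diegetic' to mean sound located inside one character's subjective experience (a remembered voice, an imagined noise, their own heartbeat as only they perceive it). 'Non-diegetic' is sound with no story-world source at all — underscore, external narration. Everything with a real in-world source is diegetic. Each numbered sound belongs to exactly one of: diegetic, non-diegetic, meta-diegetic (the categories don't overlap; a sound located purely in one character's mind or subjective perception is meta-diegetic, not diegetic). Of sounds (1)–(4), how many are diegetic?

(1) is diegetic: a fridge is part of the location's real environment.
(2) is diegetic: it's leaking from a physical pair of headphones in the scene.
(3) on-screen dialogue — Saoirse speaks and Rosa is there to hear → diegetic.
Sound (4): an editorial stinger — it belongs to the cut, not the story world, so non-diegetic.
So 3 of the 4 are diegetic: (1), (2), (3).

3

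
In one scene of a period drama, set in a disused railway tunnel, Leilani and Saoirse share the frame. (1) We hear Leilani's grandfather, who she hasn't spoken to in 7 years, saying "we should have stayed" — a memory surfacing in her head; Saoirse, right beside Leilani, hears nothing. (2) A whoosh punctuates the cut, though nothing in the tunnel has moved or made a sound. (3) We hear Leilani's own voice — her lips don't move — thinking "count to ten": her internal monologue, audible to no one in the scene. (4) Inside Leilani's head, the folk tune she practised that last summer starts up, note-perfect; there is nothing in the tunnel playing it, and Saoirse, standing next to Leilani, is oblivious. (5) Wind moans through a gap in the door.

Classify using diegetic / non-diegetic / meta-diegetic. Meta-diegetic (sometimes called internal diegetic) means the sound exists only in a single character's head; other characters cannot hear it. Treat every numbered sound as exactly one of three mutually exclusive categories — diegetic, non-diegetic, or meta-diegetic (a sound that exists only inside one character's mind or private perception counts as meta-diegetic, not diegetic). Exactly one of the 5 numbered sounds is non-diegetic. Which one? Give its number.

2

(1) it's Leilani's recollection rendered as sound; the other character can't hear it → meta-diegetic.
(2) is non-diegetic: an editorial stinger — it belongs to the cut, not the story world.
(3) it's Leilani's unspoken thought, heard only by the audience via her subjectivity → meta-diegetic.
(4) is meta-diegetic: the music is a memory playing inside Leilani's mind alone; no real-world source, Saoirse can't hear it.
(5) is diegetic: wind is part of the location's real environment.
Only (2) is non-diegetic.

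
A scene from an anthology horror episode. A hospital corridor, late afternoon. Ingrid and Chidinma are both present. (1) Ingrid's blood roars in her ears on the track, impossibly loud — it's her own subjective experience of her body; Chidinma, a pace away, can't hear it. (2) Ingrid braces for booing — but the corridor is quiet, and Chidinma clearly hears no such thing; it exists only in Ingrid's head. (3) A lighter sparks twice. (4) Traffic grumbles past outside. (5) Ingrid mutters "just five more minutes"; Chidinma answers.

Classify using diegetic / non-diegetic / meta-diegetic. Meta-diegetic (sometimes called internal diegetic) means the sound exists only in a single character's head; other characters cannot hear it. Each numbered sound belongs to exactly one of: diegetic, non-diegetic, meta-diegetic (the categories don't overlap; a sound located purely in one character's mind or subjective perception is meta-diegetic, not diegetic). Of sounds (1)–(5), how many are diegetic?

(1) point-of-audition from inside Ingrid's body; not a sound in the room → meta-diegetic.
(2) is meta-diegetic: Ingrid alone 'hears' it — an imagined sound, not present in the space.
(3) the sound comes from a lighter physically present in the location → diegetic.
Sound (4): ambient/room sound belonging to the story's physical space, so diegetic.
(5) is diegetic: spoken by a character present in the story world.
So 3 of the 5 are diegetic: (3), (4), (5).

3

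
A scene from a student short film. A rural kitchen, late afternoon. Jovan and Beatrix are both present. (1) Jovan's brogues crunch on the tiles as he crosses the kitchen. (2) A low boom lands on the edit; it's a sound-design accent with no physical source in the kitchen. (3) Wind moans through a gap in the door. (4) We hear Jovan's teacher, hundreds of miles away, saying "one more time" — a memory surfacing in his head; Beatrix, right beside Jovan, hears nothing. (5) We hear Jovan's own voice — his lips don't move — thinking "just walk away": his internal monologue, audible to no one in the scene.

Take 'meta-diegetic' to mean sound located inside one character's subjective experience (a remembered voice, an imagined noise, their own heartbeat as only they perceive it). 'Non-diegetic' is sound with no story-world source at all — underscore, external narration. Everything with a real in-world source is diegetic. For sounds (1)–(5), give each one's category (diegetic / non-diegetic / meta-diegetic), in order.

Sound (1): Jovan's footsteps are produced in the story world, so diegetic.
(2) nothing in the scene produces it; it's an accent added for the audience → non-diegetic.
Sound (3): ambient/room sound belonging to the story's physical space, so diegetic.
(4) is meta-diegetic: the voice is a memory playing only inside Jovan's mind; Beatrix can't hear it.
(5) it's Jovan's unspoken thought, heard only by the audience via his subjectivity → meta-diegetic.

diegetic, non-diegetic, diegetic, meta-diegetic, meta-diegetic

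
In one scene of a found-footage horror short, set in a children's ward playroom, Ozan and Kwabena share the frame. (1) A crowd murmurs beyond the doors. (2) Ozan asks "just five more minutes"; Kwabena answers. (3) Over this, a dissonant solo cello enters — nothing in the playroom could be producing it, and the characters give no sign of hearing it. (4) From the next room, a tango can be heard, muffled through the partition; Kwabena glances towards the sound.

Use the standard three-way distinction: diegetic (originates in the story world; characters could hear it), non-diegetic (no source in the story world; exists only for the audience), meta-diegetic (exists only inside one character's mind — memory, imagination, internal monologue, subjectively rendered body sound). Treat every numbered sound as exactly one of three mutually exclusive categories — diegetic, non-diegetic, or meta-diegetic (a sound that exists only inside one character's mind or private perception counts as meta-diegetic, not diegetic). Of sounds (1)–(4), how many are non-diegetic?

(1) is diegetic: a crowd is part of the location's real environment.
(2) is diegetic: spoken by a character present in the story world.
(3) is non-diegetic: score with no on-screen or off-screen source; it exists for the audience alone.
(4) is diegetic: it's coming from the next room — a location within the story world — and Kwabena reacts.
So 1 of the 4 is non-diegetic: (3).

1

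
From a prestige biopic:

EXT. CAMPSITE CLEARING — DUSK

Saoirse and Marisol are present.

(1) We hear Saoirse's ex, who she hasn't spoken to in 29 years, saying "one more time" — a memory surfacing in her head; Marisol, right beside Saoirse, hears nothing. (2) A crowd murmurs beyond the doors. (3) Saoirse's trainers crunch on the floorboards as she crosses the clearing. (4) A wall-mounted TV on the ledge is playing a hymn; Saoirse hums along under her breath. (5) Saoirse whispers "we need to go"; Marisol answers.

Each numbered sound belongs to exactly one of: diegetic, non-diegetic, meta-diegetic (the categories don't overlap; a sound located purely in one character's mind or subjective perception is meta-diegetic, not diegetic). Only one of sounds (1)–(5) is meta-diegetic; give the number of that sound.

(1) is meta-diegetic: the voice is a memory playing only inside Saoirse's mind; Marisol can't hear it.
Sound (2): ambient/room sound belonging to the story's physical space, so diegetic.
(3) it's the physical sound of Saoirse moving in the space → diegetic.
(4) is diegetic: source music from a wall-mounted TV, which exists in the story world.
(5) is diegetic: on-screen dialogue — Saoirse speaks and Marisol is there to hear.
Only (1) is meta-diegetic.

1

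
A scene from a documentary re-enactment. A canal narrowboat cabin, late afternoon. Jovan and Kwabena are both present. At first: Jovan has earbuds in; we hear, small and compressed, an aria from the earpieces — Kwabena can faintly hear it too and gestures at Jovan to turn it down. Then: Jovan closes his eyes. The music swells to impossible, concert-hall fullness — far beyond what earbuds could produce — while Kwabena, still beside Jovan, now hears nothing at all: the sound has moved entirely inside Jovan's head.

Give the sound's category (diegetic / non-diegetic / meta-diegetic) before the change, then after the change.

diegetic, meta-diegetic

Before the change: the earbuds are a physical source both characters can hear → diegetic.
After the change: the music now exists only as Jovan's subjective experience; Kwabena can no longer hear it → meta-diegetic.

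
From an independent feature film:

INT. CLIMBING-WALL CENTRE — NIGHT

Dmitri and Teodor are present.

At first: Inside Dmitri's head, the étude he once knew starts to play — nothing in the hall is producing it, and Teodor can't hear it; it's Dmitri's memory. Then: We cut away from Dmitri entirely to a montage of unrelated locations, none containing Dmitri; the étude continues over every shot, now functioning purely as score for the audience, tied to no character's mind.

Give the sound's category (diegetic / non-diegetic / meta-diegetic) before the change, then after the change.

Before the change: the music lives inside Dmitri's mind alone; Teodor can't hear it → meta-diegetic.
After the change: once it plays over shots Dmitri isn't in, detached from any character's subjectivity, it's conventional underscore → non-diegetic.

meta-diegetic, non-diegetic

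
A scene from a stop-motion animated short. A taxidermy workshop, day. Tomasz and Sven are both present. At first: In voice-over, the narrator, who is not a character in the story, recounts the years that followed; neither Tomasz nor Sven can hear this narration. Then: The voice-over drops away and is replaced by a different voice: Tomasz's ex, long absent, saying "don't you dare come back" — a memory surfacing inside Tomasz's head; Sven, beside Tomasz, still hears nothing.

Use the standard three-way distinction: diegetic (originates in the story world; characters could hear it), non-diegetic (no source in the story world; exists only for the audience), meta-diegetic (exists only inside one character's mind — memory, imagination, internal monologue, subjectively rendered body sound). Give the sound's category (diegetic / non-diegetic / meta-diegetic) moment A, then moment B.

Moment A: the external narrator addresses only the audience — outside the story world → non-diegetic.
Moment B: the replacement voice is a memory inside Tomasz's mind specifically → meta-diegetic.

non-diegetic, meta-diegetic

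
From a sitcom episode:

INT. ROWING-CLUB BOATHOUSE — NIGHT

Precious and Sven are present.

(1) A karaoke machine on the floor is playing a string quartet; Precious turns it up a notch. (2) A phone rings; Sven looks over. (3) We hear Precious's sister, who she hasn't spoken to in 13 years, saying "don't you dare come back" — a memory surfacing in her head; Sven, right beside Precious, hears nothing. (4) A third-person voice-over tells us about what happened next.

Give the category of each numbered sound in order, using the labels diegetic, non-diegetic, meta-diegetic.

Sound (1): source music from a karaoke machine, which exists in the story world, so diegetic.
(2) the sound comes from a phone physically present in the location → diegetic.
Sound (3): a remembered line, private to Precious — not present in the room, not audible to Sven, so meta-diegetic.
(4) is non-diegetic: external voice-over — not a character, not heard by anyone in the scene.

diegetic, diegetic, meta-diegetic, non-diegetic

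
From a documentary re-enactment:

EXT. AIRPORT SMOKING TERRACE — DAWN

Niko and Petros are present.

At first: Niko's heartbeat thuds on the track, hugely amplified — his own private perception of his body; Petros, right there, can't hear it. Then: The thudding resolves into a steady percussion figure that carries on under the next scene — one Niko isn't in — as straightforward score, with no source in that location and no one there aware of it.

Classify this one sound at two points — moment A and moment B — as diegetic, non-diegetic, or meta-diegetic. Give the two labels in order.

Moment A: it's Niko's subjective body sound, inaudible to Petros → meta-diegetic.
Moment B: detached from Niko and playing as sourceless score over a scene he isn't in — for the audience only → non-diegetic.

meta-diegetic, non-diegetic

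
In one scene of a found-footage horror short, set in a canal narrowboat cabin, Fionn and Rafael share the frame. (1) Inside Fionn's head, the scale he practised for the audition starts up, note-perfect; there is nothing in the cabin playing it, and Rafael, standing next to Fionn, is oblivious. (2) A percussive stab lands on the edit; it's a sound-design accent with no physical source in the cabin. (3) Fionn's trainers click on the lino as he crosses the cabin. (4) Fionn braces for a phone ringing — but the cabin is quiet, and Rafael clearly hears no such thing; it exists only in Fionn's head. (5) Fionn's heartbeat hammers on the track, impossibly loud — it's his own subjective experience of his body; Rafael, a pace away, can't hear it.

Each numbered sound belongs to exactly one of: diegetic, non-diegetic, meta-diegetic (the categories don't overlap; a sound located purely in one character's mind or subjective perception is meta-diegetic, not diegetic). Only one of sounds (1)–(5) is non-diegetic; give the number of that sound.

(1) is meta-diegetic: it lives in Fionn's subjectivity, not in the cabin.
(2) is non-diegetic: an editorial stinger — it belongs to the cut, not the story world.
(3) is diegetic: it's the physical sound of Fionn moving in the space.
(4) the sound is imagined by Fionn; nothing in the story world is producing it and Rafael can't hear it → meta-diegetic.
Sound (5): a subjective body sound — Fionn's private perception, inaudible to Rafael, so meta-diegetic.
Only (2) is non-diegetic.

2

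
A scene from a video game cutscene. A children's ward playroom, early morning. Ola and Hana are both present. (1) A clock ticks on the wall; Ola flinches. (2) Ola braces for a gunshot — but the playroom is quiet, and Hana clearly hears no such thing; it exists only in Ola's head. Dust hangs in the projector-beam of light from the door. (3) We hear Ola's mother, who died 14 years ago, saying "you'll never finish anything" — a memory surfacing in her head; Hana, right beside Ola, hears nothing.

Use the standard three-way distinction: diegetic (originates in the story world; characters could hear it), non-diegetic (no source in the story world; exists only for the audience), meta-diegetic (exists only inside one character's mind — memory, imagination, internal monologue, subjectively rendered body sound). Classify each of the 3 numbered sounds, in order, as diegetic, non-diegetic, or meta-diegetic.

(1) an in-world source (a clock); characters could hear it → diegetic.
(2) is meta-diegetic: Ola alone 'hears' it — an imagined sound, not present in the space.
Sound (3): it's Ola's recollection rendered as sound; the other character can't hear it, so meta-diegetic.

diegetic, meta-diegetic, meta-diegetic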